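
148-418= - 270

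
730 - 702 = 28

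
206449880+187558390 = 394008270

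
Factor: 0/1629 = 0 = 0^1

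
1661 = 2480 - 819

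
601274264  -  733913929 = -132639665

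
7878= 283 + 7595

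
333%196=137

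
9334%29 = 25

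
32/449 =32/449 = 0.07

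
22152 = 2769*8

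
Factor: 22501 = 22501^1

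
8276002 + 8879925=17155927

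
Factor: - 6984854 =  - 2^1*269^1*12983^1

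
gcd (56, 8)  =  8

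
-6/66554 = - 3/33277 = - 0.00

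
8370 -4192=4178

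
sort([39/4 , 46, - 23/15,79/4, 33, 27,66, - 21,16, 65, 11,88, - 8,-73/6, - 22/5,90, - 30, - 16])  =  [  -  30, - 21, - 16, - 73/6, - 8, - 22/5, - 23/15, 39/4, 11,16, 79/4, 27, 33, 46, 65 , 66,88,90]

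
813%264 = 21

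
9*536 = 4824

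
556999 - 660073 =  - 103074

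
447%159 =129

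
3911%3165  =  746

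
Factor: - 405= - 3^4 * 5^1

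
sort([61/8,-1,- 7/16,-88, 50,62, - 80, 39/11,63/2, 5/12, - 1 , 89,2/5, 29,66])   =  [ - 88, - 80, -1, - 1,- 7/16, 2/5,5/12,39/11, 61/8,29,63/2,50, 62,66,89] 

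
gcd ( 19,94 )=1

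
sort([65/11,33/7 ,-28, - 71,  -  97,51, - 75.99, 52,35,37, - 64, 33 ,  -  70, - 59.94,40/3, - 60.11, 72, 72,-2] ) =[ - 97,- 75.99, - 71, - 70, - 64, - 60.11, - 59.94, - 28 , - 2,33/7 , 65/11, 40/3,33,35, 37 , 51, 52, 72, 72]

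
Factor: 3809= 13^1*293^1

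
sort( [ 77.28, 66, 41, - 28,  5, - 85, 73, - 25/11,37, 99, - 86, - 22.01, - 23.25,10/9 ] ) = [ - 86, - 85, -28,-23.25,  -  22.01, - 25/11 , 10/9, 5,37,41 , 66,73, 77.28,99] 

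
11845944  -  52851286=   -  41005342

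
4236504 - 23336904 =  - 19100400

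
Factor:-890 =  - 2^1*5^1*89^1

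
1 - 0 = 1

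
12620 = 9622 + 2998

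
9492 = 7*1356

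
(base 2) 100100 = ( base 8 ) 44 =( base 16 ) 24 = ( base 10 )36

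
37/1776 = 1/48=0.02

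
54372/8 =13593/2=6796.50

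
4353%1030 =233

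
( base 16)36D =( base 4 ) 31231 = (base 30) t7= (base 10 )877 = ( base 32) RD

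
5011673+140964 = 5152637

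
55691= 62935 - 7244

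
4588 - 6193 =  - 1605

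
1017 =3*339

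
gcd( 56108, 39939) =1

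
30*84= 2520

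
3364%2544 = 820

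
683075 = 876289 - 193214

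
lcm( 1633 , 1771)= 125741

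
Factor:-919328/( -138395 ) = 2^5*5^ ( - 1)*89^(- 1)*311^( - 1)*28729^1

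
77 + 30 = 107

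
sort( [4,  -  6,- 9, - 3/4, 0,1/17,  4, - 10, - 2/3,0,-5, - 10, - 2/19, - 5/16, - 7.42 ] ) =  [-10, - 10, - 9, - 7.42, - 6, - 5, - 3/4, - 2/3 , - 5/16, - 2/19,0, 0, 1/17, 4,  4]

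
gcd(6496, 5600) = 224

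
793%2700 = 793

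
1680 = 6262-4582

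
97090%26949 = 16243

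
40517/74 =40517/74 = 547.53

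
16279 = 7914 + 8365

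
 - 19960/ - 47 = 424 + 32/47 = 424.68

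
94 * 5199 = 488706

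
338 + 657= 995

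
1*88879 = 88879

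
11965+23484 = 35449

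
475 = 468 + 7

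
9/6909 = 3/2303 = 0.00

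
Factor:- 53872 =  -2^4*7^1*13^1*37^1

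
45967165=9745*4717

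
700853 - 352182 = 348671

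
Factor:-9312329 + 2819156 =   -  6493173 = - 3^1*83^1*89^1*293^1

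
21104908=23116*913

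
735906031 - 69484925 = 666421106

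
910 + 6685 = 7595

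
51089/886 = 51089/886 = 57.66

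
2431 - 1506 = 925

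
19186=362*53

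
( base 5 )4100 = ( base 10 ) 525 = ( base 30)HF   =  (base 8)1015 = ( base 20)165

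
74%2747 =74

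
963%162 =153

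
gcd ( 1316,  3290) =658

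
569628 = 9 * 63292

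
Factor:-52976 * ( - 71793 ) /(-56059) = - 2^4 * 3^3*7^1 * 11^1 * 43^1*61^(  -  1 ) * 919^(-1)*2659^1=- 3803305968/56059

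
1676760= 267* 6280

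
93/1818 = 31/606 =0.05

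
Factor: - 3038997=-3^1*13^1*29^1*2687^1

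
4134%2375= 1759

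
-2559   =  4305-6864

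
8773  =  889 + 7884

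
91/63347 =91/63347 = 0.00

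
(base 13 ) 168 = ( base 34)7H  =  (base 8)377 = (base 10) 255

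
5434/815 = 5434/815 =6.67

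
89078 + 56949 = 146027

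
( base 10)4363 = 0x110B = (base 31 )4gn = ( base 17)f1b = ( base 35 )3JN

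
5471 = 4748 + 723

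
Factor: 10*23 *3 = 2^1*3^1*5^1*23^1= 690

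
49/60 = 49/60 =0.82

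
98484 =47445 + 51039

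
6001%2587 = 827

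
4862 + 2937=7799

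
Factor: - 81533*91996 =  - 7500709868 = - 2^2*109^1*211^1*81533^1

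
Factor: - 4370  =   - 2^1*5^1* 19^1*23^1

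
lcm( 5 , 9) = 45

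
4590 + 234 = 4824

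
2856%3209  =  2856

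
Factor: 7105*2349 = 3^4*5^1*7^2*29^2  =  16689645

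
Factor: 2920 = 2^3*5^1*73^1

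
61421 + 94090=155511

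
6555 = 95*69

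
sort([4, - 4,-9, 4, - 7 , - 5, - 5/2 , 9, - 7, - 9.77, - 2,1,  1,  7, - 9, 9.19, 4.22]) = [ - 9.77, - 9, - 9, - 7, - 7, - 5, - 4, - 5/2, - 2, 1, 1, 4, 4, 4.22, 7, 9, 9.19]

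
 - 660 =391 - 1051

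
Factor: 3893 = 17^1*229^1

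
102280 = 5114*20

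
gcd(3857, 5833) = 19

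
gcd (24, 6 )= 6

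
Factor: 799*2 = 2^1*17^1*47^1 = 1598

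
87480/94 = 930+ 30/47 = 930.64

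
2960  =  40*74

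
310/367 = 310/367=0.84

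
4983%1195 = 203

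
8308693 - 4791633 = 3517060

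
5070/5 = 1014 = 1014.00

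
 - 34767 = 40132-74899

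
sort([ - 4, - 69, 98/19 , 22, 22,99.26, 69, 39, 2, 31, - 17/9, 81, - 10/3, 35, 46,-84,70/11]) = [-84, -69 , - 4, - 10/3,-17/9,2,  98/19, 70/11, 22,22, 31,  35,39,46,69 , 81, 99.26] 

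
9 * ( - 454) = -4086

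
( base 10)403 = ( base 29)DQ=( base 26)fd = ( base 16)193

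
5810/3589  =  1 + 2221/3589 = 1.62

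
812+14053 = 14865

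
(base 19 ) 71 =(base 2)10000110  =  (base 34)3W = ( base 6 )342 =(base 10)134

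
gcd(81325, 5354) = 1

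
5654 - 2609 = 3045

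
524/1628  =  131/407= 0.32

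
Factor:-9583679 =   -  7^1*1369097^1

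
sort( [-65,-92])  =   [-92,-65]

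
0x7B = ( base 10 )123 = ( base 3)11120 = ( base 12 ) A3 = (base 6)323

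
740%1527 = 740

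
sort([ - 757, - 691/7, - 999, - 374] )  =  [ - 999, - 757 , -374,-691/7] 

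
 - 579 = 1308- 1887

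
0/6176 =0 =0.00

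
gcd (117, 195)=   39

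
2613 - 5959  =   - 3346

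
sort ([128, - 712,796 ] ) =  [-712, 128,796] 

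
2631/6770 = 2631/6770 = 0.39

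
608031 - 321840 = 286191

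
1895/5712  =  1895/5712 = 0.33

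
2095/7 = 2095/7 =299.29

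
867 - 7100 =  - 6233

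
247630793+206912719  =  454543512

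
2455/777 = 3 + 124/777 =3.16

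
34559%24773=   9786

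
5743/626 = 5743/626 = 9.17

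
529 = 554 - 25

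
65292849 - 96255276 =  - 30962427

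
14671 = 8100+6571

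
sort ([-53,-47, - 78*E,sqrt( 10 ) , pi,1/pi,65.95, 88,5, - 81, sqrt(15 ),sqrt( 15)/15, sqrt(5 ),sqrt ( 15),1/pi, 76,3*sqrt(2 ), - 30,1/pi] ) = [  -  78 *E, - 81, - 53 ,-47,-30, sqrt( 15)/15, 1/pi,1/pi,1/pi,sqrt(5 ),  pi,sqrt( 10),sqrt(15),sqrt( 15), 3 * sqrt(2),5,65.95,76,88 ]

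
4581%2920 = 1661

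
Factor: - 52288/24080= - 2^2*5^ ( - 1 )*7^(  -  1)*19^1 = -76/35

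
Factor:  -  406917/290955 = -19377/13855 = -3^2*5^(-1)*17^( - 1 )*163^(-1)*2153^1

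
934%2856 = 934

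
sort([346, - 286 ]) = [ - 286, 346]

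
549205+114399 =663604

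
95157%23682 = 429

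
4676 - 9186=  - 4510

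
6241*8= 49928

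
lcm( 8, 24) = 24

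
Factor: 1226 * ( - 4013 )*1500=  - 7379907000 = - 2^3*3^1*5^3*613^1 * 4013^1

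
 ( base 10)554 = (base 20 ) 17E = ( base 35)ft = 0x22A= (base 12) 3A2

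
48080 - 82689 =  - 34609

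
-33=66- 99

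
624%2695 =624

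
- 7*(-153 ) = 1071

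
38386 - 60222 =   -  21836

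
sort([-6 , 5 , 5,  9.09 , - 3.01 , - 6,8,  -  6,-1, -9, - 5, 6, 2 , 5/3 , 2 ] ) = [ - 9, - 6, - 6 , -6 , - 5,-3.01, - 1, 5/3 , 2,2, 5,5 , 6,  8,9.09 ] 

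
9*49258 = 443322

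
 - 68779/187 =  - 368  +  37/187 = - 367.80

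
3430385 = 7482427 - 4052042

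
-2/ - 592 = 1/296 = 0.00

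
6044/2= 3022 = 3022.00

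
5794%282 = 154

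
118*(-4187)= - 494066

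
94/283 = 94/283 = 0.33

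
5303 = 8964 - 3661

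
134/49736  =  67/24868 = 0.00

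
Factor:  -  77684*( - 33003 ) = 2563805052 =2^2*3^2*19^1*193^1 * 19421^1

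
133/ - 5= - 27 + 2/5 =- 26.60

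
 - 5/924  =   - 1 + 919/924  =  -0.01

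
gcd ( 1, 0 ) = 1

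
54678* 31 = 1695018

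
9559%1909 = 14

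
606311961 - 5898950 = 600413011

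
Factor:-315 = - 3^2 * 5^1 *7^1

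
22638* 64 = 1448832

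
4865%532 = 77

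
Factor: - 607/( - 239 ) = 239^( - 1 )*607^1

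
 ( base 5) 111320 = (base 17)DBG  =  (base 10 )3960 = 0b111101111000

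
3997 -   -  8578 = 12575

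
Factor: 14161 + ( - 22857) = -2^3*1087^1 = -  8696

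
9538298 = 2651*3598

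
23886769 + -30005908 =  - 6119139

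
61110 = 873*70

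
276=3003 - 2727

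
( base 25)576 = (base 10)3306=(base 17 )b78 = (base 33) 316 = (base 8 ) 6352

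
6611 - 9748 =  - 3137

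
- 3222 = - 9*358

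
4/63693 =4/63693 = 0.00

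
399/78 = 133/26 = 5.12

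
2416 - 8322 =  - 5906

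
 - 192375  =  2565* (-75)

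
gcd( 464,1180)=4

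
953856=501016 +452840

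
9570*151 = 1445070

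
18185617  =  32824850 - 14639233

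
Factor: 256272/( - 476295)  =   - 2^4*5^(-1 )*19^1*113^( - 1 ) = - 304/565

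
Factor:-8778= - 2^1*  3^1*7^1*11^1*19^1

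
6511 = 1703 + 4808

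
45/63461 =45/63461=0.00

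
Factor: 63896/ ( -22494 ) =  - 2^2*3^(  -  1)*7^2*23^(  -  1) = -  196/69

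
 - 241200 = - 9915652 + 9674452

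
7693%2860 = 1973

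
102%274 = 102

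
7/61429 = 7/61429=0.00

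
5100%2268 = 564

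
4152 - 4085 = 67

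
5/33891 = 5/33891 = 0.00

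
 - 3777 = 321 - 4098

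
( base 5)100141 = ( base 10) 3171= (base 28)417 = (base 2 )110001100011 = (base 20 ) 7ib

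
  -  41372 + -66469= - 107841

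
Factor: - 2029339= -13^1*37^1*4219^1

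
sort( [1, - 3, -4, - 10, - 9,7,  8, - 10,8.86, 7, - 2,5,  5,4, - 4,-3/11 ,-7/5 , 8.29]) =[ - 10, - 10, - 9, - 4,-4, -3, -2, - 7/5, - 3/11,1,4,5,5, 7,7,8,8.29,8.86 ] 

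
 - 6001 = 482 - 6483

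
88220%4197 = 83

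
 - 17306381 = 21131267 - 38437648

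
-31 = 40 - 71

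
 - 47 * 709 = -33323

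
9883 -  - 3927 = 13810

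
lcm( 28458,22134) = 199206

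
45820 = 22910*2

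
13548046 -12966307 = 581739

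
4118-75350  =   - 71232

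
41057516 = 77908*527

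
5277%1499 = 780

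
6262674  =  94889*66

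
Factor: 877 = 877^1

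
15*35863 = 537945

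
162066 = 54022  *3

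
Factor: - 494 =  - 2^1*13^1*19^1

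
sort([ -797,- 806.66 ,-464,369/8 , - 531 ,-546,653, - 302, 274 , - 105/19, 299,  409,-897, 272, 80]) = [- 897, - 806.66,-797, - 546, - 531, - 464, - 302, - 105/19,  369/8, 80,272,  274,299,409, 653]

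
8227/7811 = 8227/7811 = 1.05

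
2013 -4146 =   -  2133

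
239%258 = 239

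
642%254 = 134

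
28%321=28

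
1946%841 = 264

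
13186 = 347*38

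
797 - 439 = 358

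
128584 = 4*32146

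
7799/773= 10 + 69/773 = 10.09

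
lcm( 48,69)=1104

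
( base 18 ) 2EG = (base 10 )916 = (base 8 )1624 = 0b1110010100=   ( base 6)4124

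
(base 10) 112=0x70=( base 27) 44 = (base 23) 4K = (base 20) 5c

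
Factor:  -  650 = -2^1*5^2*13^1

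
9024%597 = 69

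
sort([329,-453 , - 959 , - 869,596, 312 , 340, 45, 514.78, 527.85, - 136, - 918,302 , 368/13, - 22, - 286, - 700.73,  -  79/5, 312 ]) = [-959, - 918,-869, - 700.73, - 453, - 286, - 136, - 22, -79/5 , 368/13, 45 , 302,  312, 312,329, 340,514.78, 527.85,596 ] 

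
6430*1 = 6430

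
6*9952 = 59712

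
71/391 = 71/391 = 0.18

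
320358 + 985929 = 1306287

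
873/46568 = 873/46568 = 0.02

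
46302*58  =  2685516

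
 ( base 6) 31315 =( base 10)4223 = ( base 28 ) 5AN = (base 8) 10177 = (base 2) 1000001111111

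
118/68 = 59/34= 1.74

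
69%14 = 13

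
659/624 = 1 + 35/624 =1.06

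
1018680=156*6530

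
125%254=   125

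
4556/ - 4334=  - 2 + 2056/2167 = - 1.05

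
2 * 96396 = 192792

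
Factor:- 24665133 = - 3^1 * 139^1 * 59149^1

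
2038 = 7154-5116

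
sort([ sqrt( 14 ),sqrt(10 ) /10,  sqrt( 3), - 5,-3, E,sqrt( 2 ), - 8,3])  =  [- 8, - 5, - 3,sqrt( 10) /10, sqrt(2 ),sqrt(3 ), E,3, sqrt( 14) ]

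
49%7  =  0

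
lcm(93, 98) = 9114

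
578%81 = 11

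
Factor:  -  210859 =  - 11^1 * 29^1*661^1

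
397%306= 91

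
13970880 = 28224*495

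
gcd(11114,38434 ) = 2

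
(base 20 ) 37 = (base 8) 103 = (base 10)67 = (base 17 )3G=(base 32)23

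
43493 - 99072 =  - 55579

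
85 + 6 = 91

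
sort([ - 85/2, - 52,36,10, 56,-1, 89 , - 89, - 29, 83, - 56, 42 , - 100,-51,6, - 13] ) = [-100,-89, -56,- 52, -51, -85/2, - 29, - 13, - 1, 6, 10,36, 42  ,  56,83, 89]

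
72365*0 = 0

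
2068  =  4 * 517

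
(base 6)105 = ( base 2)101001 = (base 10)41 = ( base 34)17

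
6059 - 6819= - 760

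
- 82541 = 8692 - 91233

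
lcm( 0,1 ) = 0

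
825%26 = 19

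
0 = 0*( - 4993) 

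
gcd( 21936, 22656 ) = 48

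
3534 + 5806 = 9340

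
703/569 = 703/569 = 1.24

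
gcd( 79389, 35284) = 8821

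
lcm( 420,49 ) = 2940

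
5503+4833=10336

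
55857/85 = 657  +  12/85 = 657.14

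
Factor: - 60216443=- 7^2*1228907^1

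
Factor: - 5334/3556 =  - 3/2= - 2^ ( - 1 )*3^1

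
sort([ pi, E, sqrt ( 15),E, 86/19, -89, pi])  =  [ - 89, E,E, pi, pi , sqrt( 15 ),86/19]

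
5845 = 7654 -1809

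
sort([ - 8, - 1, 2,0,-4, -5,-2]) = [-8, - 5, - 4 , - 2, - 1,  0,2] 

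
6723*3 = 20169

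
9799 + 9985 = 19784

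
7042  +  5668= 12710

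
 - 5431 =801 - 6232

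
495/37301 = 45/3391 = 0.01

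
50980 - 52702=  -  1722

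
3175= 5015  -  1840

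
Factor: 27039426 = 2^1 *3^1* 29^1*155399^1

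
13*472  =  6136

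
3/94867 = 3/94867 =0.00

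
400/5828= 100/1457= 0.07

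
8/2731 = 8/2731 = 0.00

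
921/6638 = 921/6638 = 0.14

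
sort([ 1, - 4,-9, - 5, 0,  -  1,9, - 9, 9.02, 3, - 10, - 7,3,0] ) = [-10, - 9, - 9, - 7, - 5 , - 4, - 1, 0, 0, 1, 3 , 3,9, 9.02 ] 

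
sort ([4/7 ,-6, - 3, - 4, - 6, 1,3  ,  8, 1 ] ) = [ - 6, - 6, - 4, - 3,  4/7,  1,1,  3 , 8]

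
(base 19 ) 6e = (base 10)128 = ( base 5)1003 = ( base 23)5d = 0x80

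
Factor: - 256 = -2^8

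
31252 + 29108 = 60360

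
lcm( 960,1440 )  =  2880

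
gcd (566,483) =1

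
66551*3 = 199653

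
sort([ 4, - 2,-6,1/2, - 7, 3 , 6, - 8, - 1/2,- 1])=[ - 8,-7, - 6,  -  2,-1, - 1/2, 1/2  ,  3, 4  ,  6] 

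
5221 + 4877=10098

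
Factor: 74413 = 74413^1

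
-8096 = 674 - 8770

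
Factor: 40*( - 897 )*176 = -2^7*3^1*5^1 *11^1*13^1*23^1 = -6314880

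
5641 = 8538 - 2897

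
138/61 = 2  +  16/61 = 2.26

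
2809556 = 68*41317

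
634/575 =634/575 = 1.10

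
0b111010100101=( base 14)151B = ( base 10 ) 3749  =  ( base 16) EA5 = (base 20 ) 979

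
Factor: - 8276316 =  - 2^2*3^1*689693^1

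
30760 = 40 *769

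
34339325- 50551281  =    -  16211956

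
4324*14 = 60536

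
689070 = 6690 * 103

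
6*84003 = 504018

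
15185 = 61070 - 45885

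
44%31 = 13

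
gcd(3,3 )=3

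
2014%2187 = 2014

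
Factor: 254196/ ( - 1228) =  - 3^2*23^1 = - 207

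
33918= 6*5653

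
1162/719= 1 + 443/719 = 1.62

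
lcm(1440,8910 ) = 142560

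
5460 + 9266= 14726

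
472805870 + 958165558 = 1430971428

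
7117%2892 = 1333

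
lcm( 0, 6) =0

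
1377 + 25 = 1402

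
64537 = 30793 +33744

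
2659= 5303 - 2644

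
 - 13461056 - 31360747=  - 44821803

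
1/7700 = 1/7700 = 0.00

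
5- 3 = 2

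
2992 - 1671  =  1321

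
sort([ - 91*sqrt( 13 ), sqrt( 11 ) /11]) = [ - 91*sqrt( 13),sqrt( 11 )/11 ]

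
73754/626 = 117 +256/313 = 117.82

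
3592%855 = 172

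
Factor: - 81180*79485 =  - 2^2*3^3*5^2 * 7^1*11^1*41^1*757^1 = - 6452592300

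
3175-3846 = -671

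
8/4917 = 8/4917 = 0.00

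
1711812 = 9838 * 174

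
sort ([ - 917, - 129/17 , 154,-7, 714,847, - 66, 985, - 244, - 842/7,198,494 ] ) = [ -917, - 244, - 842/7,-66, - 129/17, - 7 , 154, 198 , 494  ,  714  ,  847,985] 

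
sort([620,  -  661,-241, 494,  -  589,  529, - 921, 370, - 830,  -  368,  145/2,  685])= [ -921 , - 830, - 661, - 589, - 368,  -  241, 145/2, 370,494 , 529, 620, 685 ] 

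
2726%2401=325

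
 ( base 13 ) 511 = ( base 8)1533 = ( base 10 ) 859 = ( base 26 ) 171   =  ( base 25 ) 199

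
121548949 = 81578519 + 39970430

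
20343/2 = 10171  +  1/2 = 10171.50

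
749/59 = 749/59 = 12.69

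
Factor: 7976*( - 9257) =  - 2^3*997^1*9257^1   =  - 73833832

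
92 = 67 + 25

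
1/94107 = 1/94107= 0.00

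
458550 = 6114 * 75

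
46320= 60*772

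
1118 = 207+911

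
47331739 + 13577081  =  60908820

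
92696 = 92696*1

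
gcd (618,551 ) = 1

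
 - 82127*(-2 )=164254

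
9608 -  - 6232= 15840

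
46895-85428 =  - 38533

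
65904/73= 65904/73 = 902.79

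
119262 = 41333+77929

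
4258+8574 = 12832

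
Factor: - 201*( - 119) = 23919 = 3^1*7^1*17^1 *67^1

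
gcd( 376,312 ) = 8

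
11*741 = 8151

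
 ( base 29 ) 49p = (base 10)3650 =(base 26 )5aa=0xe42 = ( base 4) 321002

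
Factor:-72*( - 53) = 3816  =  2^3*3^2 * 53^1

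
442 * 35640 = 15752880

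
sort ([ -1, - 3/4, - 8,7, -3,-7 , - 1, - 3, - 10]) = [-10,-8,- 7, -3,  -  3, - 1, - 1, - 3/4,  7]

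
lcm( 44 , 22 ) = 44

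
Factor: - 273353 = -19^1*14387^1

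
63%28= 7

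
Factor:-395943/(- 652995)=191/315 =3^( - 2) * 5^ ( -1)*7^(-1 )*191^1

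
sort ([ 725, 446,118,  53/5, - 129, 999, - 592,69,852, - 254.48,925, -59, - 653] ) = [-653, - 592, - 254.48, - 129, - 59, 53/5, 69,  118, 446, 725,852, 925,999 ]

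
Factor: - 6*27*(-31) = 2^1*3^4 * 31^1=5022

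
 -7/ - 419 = 7/419 = 0.02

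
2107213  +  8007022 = 10114235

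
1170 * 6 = 7020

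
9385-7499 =1886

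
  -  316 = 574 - 890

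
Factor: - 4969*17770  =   - 88299130= -2^1*5^1*1777^1*4969^1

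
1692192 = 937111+755081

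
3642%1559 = 524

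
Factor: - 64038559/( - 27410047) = 7^( - 1)*13^1*71^( - 1)*131^( - 1 ) * 421^( -1 )*4926043^1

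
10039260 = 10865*924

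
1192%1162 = 30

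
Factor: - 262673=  - 193^1 *1361^1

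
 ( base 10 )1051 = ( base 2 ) 10000011011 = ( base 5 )13201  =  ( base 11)876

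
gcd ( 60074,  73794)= 98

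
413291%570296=413291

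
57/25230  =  19/8410  =  0.00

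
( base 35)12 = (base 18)21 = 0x25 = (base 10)37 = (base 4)211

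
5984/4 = 1496 = 1496.00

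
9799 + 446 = 10245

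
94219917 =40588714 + 53631203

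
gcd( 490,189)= 7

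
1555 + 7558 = 9113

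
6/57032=3/28516 = 0.00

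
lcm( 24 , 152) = 456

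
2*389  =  778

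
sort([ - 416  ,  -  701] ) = [ - 701, - 416]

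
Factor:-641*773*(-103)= 103^1*641^1*773^1 = 51035779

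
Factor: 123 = 3^1*41^1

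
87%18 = 15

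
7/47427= 7/47427  =  0.00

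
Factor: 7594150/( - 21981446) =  - 5^2*293^( - 1)* 37511^ ( - 1)*151883^1 = - 3797075/10990723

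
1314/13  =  101  +  1/13 =101.08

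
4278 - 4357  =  -79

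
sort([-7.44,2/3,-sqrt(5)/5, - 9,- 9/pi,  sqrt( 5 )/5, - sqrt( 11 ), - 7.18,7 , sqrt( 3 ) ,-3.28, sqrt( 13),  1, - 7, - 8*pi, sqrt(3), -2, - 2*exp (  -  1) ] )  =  [ - 8*pi,-9,-7.44,  -  7.18, - 7 , - sqrt(11),-3.28, - 9/pi, - 2, - 2 * exp(-1),-sqrt( 5 ) /5,sqrt(5 ) /5,2/3 , 1,sqrt( 3 ),sqrt( 3), sqrt( 13 ), 7 ] 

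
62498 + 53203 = 115701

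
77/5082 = 1/66 =0.02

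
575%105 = 50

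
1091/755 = 1091/755 = 1.45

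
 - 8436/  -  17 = 496 + 4/17 = 496.24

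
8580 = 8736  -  156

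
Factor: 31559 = 11^1 *19^1*151^1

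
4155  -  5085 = -930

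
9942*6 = 59652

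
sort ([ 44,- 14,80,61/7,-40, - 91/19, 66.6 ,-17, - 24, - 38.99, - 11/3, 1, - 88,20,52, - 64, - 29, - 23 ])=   [-88, - 64, - 40, - 38.99,- 29,- 24 , - 23 ,-17, -14,-91/19, - 11/3, 1,61/7,20, 44,  52,66.6 , 80 ]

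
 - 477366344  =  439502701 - 916869045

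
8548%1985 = 608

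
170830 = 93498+77332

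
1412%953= 459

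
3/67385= 3/67385 = 0.00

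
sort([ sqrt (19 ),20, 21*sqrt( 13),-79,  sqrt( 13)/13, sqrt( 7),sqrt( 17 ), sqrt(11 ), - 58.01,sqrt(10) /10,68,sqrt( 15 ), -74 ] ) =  [ - 79, - 74, -58.01, sqrt(13 )/13,sqrt(10)/10, sqrt(7),sqrt( 11 ), sqrt ( 15),sqrt( 17 ),sqrt( 19 ), 20,68, 21*sqrt (13 ) ]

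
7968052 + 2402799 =10370851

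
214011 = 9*23779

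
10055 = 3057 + 6998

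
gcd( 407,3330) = 37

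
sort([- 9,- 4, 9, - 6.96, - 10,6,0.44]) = [ - 10, - 9, - 6.96,  -  4,0.44, 6, 9] 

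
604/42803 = 604/42803 = 0.01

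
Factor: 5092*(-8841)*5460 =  - 2^4* 3^2*5^1*7^2 * 13^1*19^1 * 67^1*421^1= -  245800311120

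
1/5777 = 1/5777 =0.00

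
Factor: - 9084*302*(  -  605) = 1659737640 = 2^3 * 3^1*5^1*11^2  *151^1 * 757^1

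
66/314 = 33/157 = 0.21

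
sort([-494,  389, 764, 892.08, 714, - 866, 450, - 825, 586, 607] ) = [-866, - 825, - 494,389, 450,586,607, 714,  764, 892.08 ] 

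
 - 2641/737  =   - 2641/737 = - 3.58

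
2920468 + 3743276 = 6663744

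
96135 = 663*145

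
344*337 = 115928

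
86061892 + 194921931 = 280983823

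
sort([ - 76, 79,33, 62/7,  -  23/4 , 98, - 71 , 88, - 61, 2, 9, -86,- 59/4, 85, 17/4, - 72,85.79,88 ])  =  [ - 86, - 76, - 72, - 71, - 61, - 59/4, - 23/4,2, 17/4, 62/7, 9 , 33, 79,85, 85.79, 88, 88,98 ]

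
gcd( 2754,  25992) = 18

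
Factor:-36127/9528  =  - 2^( - 3) * 3^ (-1 ) * 7^1*13^1 = - 91/24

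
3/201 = 1/67 = 0.01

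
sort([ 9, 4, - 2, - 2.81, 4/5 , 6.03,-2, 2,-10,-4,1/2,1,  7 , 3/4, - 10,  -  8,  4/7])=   [-10,-10,-8, - 4,  -  2.81 , -2, - 2,1/2,4/7, 3/4, 4/5,1,2,4, 6.03 , 7,  9]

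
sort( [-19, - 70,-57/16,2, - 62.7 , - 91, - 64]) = [ - 91, - 70, - 64, - 62.7, - 19, - 57/16,  2 ] 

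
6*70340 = 422040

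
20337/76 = 267+45/76 = 267.59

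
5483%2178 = 1127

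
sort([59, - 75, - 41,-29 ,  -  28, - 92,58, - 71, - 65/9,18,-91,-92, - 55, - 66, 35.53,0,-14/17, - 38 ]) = [-92,  -  92, - 91, - 75,-71 , - 66 , - 55, - 41, - 38, - 29, - 28, - 65/9, - 14/17,0,18,35.53, 58,59]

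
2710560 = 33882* 80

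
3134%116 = 2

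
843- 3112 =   -  2269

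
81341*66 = 5368506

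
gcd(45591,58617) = 6513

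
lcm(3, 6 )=6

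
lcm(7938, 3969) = 7938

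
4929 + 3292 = 8221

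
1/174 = 1/174  =  0.01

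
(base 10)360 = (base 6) 1400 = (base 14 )1BA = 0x168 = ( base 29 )CC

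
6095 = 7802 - 1707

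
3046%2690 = 356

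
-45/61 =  -1+16/61 =-  0.74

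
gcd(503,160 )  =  1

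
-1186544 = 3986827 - 5173371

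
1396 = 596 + 800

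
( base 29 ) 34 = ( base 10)91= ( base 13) 70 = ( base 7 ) 160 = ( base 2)1011011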